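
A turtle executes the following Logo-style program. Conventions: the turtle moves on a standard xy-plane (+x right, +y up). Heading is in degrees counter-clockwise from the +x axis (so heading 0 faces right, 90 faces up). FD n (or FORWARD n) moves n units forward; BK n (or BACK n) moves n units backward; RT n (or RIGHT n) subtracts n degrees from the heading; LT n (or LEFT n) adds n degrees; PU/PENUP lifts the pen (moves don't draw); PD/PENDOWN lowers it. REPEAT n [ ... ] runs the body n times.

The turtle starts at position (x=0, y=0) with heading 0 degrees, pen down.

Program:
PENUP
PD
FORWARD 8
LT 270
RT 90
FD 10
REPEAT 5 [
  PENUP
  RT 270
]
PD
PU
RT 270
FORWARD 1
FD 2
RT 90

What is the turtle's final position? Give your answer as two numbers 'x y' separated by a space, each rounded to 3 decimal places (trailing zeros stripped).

Executing turtle program step by step:
Start: pos=(0,0), heading=0, pen down
PU: pen up
PD: pen down
FD 8: (0,0) -> (8,0) [heading=0, draw]
LT 270: heading 0 -> 270
RT 90: heading 270 -> 180
FD 10: (8,0) -> (-2,0) [heading=180, draw]
REPEAT 5 [
  -- iteration 1/5 --
  PU: pen up
  RT 270: heading 180 -> 270
  -- iteration 2/5 --
  PU: pen up
  RT 270: heading 270 -> 0
  -- iteration 3/5 --
  PU: pen up
  RT 270: heading 0 -> 90
  -- iteration 4/5 --
  PU: pen up
  RT 270: heading 90 -> 180
  -- iteration 5/5 --
  PU: pen up
  RT 270: heading 180 -> 270
]
PD: pen down
PU: pen up
RT 270: heading 270 -> 0
FD 1: (-2,0) -> (-1,0) [heading=0, move]
FD 2: (-1,0) -> (1,0) [heading=0, move]
RT 90: heading 0 -> 270
Final: pos=(1,0), heading=270, 2 segment(s) drawn

Answer: 1 0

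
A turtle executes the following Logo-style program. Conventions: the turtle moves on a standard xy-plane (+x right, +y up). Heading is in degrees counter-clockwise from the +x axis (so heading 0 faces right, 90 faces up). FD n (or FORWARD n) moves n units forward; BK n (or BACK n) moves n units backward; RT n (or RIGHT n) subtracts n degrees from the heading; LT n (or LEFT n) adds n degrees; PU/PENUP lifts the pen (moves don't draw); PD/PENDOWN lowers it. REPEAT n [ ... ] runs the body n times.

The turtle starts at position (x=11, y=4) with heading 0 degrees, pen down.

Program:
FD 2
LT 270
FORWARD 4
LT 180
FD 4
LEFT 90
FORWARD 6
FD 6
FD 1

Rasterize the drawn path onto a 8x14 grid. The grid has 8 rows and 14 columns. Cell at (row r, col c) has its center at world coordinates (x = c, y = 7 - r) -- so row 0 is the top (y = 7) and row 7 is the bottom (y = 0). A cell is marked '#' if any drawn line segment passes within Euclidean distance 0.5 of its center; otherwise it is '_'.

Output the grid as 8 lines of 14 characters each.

Segment 0: (11,4) -> (13,4)
Segment 1: (13,4) -> (13,0)
Segment 2: (13,0) -> (13,4)
Segment 3: (13,4) -> (7,4)
Segment 4: (7,4) -> (1,4)
Segment 5: (1,4) -> (0,4)

Answer: ______________
______________
______________
##############
_____________#
_____________#
_____________#
_____________#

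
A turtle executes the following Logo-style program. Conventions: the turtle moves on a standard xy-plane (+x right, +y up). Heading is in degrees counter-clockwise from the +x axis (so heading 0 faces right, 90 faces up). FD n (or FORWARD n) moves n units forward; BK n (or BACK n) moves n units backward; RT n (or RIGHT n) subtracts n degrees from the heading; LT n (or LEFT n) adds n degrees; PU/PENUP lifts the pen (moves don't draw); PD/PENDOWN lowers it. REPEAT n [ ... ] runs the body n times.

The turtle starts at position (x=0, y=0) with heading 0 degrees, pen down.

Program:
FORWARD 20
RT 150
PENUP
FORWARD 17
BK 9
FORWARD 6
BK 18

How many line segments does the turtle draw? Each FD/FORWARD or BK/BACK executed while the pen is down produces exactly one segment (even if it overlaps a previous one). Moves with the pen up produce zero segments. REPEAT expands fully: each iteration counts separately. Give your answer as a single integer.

Answer: 1

Derivation:
Executing turtle program step by step:
Start: pos=(0,0), heading=0, pen down
FD 20: (0,0) -> (20,0) [heading=0, draw]
RT 150: heading 0 -> 210
PU: pen up
FD 17: (20,0) -> (5.278,-8.5) [heading=210, move]
BK 9: (5.278,-8.5) -> (13.072,-4) [heading=210, move]
FD 6: (13.072,-4) -> (7.876,-7) [heading=210, move]
BK 18: (7.876,-7) -> (23.464,2) [heading=210, move]
Final: pos=(23.464,2), heading=210, 1 segment(s) drawn
Segments drawn: 1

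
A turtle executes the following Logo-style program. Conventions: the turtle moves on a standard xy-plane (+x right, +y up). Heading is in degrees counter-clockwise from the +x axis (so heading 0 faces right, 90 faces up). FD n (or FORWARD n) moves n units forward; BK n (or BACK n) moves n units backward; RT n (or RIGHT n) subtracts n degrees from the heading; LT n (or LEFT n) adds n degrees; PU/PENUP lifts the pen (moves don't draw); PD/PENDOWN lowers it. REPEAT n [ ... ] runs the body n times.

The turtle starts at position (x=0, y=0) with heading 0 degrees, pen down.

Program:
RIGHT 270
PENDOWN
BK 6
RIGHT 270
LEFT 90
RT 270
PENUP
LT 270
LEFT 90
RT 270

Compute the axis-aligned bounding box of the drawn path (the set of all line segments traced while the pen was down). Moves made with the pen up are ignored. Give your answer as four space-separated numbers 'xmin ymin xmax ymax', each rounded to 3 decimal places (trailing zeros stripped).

Executing turtle program step by step:
Start: pos=(0,0), heading=0, pen down
RT 270: heading 0 -> 90
PD: pen down
BK 6: (0,0) -> (0,-6) [heading=90, draw]
RT 270: heading 90 -> 180
LT 90: heading 180 -> 270
RT 270: heading 270 -> 0
PU: pen up
LT 270: heading 0 -> 270
LT 90: heading 270 -> 0
RT 270: heading 0 -> 90
Final: pos=(0,-6), heading=90, 1 segment(s) drawn

Segment endpoints: x in {0, 0}, y in {-6, 0}
xmin=0, ymin=-6, xmax=0, ymax=0

Answer: 0 -6 0 0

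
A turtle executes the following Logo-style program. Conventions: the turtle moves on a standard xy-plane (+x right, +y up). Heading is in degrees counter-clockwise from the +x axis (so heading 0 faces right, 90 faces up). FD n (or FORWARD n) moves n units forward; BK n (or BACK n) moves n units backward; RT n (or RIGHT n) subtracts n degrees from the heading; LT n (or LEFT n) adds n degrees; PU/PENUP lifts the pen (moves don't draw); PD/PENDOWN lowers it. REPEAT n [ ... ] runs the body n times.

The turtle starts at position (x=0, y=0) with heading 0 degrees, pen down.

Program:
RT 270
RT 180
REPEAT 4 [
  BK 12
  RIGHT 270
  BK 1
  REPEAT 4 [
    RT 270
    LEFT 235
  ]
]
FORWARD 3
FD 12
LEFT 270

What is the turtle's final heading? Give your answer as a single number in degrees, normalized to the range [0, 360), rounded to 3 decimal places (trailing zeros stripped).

Answer: 340

Derivation:
Executing turtle program step by step:
Start: pos=(0,0), heading=0, pen down
RT 270: heading 0 -> 90
RT 180: heading 90 -> 270
REPEAT 4 [
  -- iteration 1/4 --
  BK 12: (0,0) -> (0,12) [heading=270, draw]
  RT 270: heading 270 -> 0
  BK 1: (0,12) -> (-1,12) [heading=0, draw]
  REPEAT 4 [
    -- iteration 1/4 --
    RT 270: heading 0 -> 90
    LT 235: heading 90 -> 325
    -- iteration 2/4 --
    RT 270: heading 325 -> 55
    LT 235: heading 55 -> 290
    -- iteration 3/4 --
    RT 270: heading 290 -> 20
    LT 235: heading 20 -> 255
    -- iteration 4/4 --
    RT 270: heading 255 -> 345
    LT 235: heading 345 -> 220
  ]
  -- iteration 2/4 --
  BK 12: (-1,12) -> (8.193,19.713) [heading=220, draw]
  RT 270: heading 220 -> 310
  BK 1: (8.193,19.713) -> (7.55,20.479) [heading=310, draw]
  REPEAT 4 [
    -- iteration 1/4 --
    RT 270: heading 310 -> 40
    LT 235: heading 40 -> 275
    -- iteration 2/4 --
    RT 270: heading 275 -> 5
    LT 235: heading 5 -> 240
    -- iteration 3/4 --
    RT 270: heading 240 -> 330
    LT 235: heading 330 -> 205
    -- iteration 4/4 --
    RT 270: heading 205 -> 295
    LT 235: heading 295 -> 170
  ]
  -- iteration 3/4 --
  BK 12: (7.55,20.479) -> (19.367,18.396) [heading=170, draw]
  RT 270: heading 170 -> 260
  BK 1: (19.367,18.396) -> (19.541,19.381) [heading=260, draw]
  REPEAT 4 [
    -- iteration 1/4 --
    RT 270: heading 260 -> 350
    LT 235: heading 350 -> 225
    -- iteration 2/4 --
    RT 270: heading 225 -> 315
    LT 235: heading 315 -> 190
    -- iteration 3/4 --
    RT 270: heading 190 -> 280
    LT 235: heading 280 -> 155
    -- iteration 4/4 --
    RT 270: heading 155 -> 245
    LT 235: heading 245 -> 120
  ]
  -- iteration 4/4 --
  BK 12: (19.541,19.381) -> (25.541,8.988) [heading=120, draw]
  RT 270: heading 120 -> 210
  BK 1: (25.541,8.988) -> (26.407,9.488) [heading=210, draw]
  REPEAT 4 [
    -- iteration 1/4 --
    RT 270: heading 210 -> 300
    LT 235: heading 300 -> 175
    -- iteration 2/4 --
    RT 270: heading 175 -> 265
    LT 235: heading 265 -> 140
    -- iteration 3/4 --
    RT 270: heading 140 -> 230
    LT 235: heading 230 -> 105
    -- iteration 4/4 --
    RT 270: heading 105 -> 195
    LT 235: heading 195 -> 70
  ]
]
FD 3: (26.407,9.488) -> (27.433,12.307) [heading=70, draw]
FD 12: (27.433,12.307) -> (31.537,23.584) [heading=70, draw]
LT 270: heading 70 -> 340
Final: pos=(31.537,23.584), heading=340, 10 segment(s) drawn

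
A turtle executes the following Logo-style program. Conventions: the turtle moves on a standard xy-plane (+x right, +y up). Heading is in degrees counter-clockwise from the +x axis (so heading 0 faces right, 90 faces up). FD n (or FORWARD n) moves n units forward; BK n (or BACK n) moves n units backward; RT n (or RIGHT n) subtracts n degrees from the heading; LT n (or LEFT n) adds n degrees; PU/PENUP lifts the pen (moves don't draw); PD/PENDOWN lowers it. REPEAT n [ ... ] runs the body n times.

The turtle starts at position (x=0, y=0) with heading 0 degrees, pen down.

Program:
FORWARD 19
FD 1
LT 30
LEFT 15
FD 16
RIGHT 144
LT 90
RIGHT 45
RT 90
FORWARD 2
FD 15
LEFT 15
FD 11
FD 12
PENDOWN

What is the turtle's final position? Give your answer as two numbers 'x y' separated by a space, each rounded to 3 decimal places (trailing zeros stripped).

Answer: 3.086 -16.553

Derivation:
Executing turtle program step by step:
Start: pos=(0,0), heading=0, pen down
FD 19: (0,0) -> (19,0) [heading=0, draw]
FD 1: (19,0) -> (20,0) [heading=0, draw]
LT 30: heading 0 -> 30
LT 15: heading 30 -> 45
FD 16: (20,0) -> (31.314,11.314) [heading=45, draw]
RT 144: heading 45 -> 261
LT 90: heading 261 -> 351
RT 45: heading 351 -> 306
RT 90: heading 306 -> 216
FD 2: (31.314,11.314) -> (29.696,10.138) [heading=216, draw]
FD 15: (29.696,10.138) -> (17.56,1.321) [heading=216, draw]
LT 15: heading 216 -> 231
FD 11: (17.56,1.321) -> (10.638,-7.227) [heading=231, draw]
FD 12: (10.638,-7.227) -> (3.086,-16.553) [heading=231, draw]
PD: pen down
Final: pos=(3.086,-16.553), heading=231, 7 segment(s) drawn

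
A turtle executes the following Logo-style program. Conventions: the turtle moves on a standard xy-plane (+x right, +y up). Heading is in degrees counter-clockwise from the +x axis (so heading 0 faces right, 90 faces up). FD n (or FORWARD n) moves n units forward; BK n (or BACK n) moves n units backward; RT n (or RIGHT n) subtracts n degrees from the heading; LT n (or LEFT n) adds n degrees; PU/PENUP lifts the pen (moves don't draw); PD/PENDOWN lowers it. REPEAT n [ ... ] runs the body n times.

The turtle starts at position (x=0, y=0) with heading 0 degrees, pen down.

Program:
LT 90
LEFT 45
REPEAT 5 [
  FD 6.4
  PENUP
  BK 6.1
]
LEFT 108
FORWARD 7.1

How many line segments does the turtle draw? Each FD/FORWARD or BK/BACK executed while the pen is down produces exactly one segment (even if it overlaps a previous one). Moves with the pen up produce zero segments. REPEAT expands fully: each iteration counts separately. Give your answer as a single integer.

Answer: 1

Derivation:
Executing turtle program step by step:
Start: pos=(0,0), heading=0, pen down
LT 90: heading 0 -> 90
LT 45: heading 90 -> 135
REPEAT 5 [
  -- iteration 1/5 --
  FD 6.4: (0,0) -> (-4.525,4.525) [heading=135, draw]
  PU: pen up
  BK 6.1: (-4.525,4.525) -> (-0.212,0.212) [heading=135, move]
  -- iteration 2/5 --
  FD 6.4: (-0.212,0.212) -> (-4.738,4.738) [heading=135, move]
  PU: pen up
  BK 6.1: (-4.738,4.738) -> (-0.424,0.424) [heading=135, move]
  -- iteration 3/5 --
  FD 6.4: (-0.424,0.424) -> (-4.95,4.95) [heading=135, move]
  PU: pen up
  BK 6.1: (-4.95,4.95) -> (-0.636,0.636) [heading=135, move]
  -- iteration 4/5 --
  FD 6.4: (-0.636,0.636) -> (-5.162,5.162) [heading=135, move]
  PU: pen up
  BK 6.1: (-5.162,5.162) -> (-0.849,0.849) [heading=135, move]
  -- iteration 5/5 --
  FD 6.4: (-0.849,0.849) -> (-5.374,5.374) [heading=135, move]
  PU: pen up
  BK 6.1: (-5.374,5.374) -> (-1.061,1.061) [heading=135, move]
]
LT 108: heading 135 -> 243
FD 7.1: (-1.061,1.061) -> (-4.284,-5.265) [heading=243, move]
Final: pos=(-4.284,-5.265), heading=243, 1 segment(s) drawn
Segments drawn: 1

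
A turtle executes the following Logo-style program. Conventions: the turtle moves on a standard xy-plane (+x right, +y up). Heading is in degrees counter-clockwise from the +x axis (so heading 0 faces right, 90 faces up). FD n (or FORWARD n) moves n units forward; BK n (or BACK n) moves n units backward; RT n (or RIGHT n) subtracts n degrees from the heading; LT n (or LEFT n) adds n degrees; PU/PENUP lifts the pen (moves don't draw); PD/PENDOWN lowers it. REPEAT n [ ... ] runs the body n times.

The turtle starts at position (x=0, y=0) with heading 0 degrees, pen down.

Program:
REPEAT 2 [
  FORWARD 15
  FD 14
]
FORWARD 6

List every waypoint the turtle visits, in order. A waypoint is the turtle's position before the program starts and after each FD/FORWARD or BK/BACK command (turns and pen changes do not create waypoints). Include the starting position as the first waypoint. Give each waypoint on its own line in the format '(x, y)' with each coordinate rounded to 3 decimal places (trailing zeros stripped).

Executing turtle program step by step:
Start: pos=(0,0), heading=0, pen down
REPEAT 2 [
  -- iteration 1/2 --
  FD 15: (0,0) -> (15,0) [heading=0, draw]
  FD 14: (15,0) -> (29,0) [heading=0, draw]
  -- iteration 2/2 --
  FD 15: (29,0) -> (44,0) [heading=0, draw]
  FD 14: (44,0) -> (58,0) [heading=0, draw]
]
FD 6: (58,0) -> (64,0) [heading=0, draw]
Final: pos=(64,0), heading=0, 5 segment(s) drawn
Waypoints (6 total):
(0, 0)
(15, 0)
(29, 0)
(44, 0)
(58, 0)
(64, 0)

Answer: (0, 0)
(15, 0)
(29, 0)
(44, 0)
(58, 0)
(64, 0)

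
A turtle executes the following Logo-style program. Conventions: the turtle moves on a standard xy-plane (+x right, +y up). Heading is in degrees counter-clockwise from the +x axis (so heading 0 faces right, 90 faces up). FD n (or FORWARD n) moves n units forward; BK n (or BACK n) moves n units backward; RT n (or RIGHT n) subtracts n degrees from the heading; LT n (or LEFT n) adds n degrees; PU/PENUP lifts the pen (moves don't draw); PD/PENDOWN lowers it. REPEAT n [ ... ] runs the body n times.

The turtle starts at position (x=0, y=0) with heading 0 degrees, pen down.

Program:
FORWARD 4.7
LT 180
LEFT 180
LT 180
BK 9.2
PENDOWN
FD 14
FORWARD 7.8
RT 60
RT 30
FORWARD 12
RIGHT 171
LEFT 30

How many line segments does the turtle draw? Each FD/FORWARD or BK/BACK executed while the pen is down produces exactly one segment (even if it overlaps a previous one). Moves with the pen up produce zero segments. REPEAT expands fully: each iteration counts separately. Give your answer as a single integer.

Answer: 5

Derivation:
Executing turtle program step by step:
Start: pos=(0,0), heading=0, pen down
FD 4.7: (0,0) -> (4.7,0) [heading=0, draw]
LT 180: heading 0 -> 180
LT 180: heading 180 -> 0
LT 180: heading 0 -> 180
BK 9.2: (4.7,0) -> (13.9,0) [heading=180, draw]
PD: pen down
FD 14: (13.9,0) -> (-0.1,0) [heading=180, draw]
FD 7.8: (-0.1,0) -> (-7.9,0) [heading=180, draw]
RT 60: heading 180 -> 120
RT 30: heading 120 -> 90
FD 12: (-7.9,0) -> (-7.9,12) [heading=90, draw]
RT 171: heading 90 -> 279
LT 30: heading 279 -> 309
Final: pos=(-7.9,12), heading=309, 5 segment(s) drawn
Segments drawn: 5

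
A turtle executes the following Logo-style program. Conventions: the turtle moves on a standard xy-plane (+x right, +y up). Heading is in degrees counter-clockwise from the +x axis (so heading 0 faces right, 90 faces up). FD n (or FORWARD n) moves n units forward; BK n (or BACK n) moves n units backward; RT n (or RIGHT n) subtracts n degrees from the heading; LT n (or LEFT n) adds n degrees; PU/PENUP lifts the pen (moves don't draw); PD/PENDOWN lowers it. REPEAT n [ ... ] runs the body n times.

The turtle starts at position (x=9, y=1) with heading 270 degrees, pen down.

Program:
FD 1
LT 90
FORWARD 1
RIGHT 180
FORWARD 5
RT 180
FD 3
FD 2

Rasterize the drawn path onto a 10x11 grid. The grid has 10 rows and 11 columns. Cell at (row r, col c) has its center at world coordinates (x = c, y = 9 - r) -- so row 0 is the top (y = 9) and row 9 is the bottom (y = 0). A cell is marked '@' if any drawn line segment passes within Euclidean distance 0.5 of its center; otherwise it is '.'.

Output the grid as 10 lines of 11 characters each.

Answer: ...........
...........
...........
...........
...........
...........
...........
...........
.........@.
.....@@@@@@

Derivation:
Segment 0: (9,1) -> (9,0)
Segment 1: (9,0) -> (10,-0)
Segment 2: (10,-0) -> (5,0)
Segment 3: (5,0) -> (8,0)
Segment 4: (8,0) -> (10,0)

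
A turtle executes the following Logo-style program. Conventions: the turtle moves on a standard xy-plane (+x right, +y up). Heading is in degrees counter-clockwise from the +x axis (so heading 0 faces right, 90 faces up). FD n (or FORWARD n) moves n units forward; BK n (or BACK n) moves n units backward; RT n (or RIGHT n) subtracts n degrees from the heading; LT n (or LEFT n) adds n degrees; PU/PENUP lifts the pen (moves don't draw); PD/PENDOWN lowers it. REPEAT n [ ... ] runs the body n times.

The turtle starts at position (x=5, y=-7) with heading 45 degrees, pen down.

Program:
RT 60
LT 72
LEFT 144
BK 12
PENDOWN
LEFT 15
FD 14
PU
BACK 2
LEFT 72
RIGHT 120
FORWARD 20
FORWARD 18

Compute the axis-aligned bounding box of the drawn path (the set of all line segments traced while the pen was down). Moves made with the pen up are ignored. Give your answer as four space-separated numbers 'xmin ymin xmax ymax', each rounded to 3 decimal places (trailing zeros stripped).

Executing turtle program step by step:
Start: pos=(5,-7), heading=45, pen down
RT 60: heading 45 -> 345
LT 72: heading 345 -> 57
LT 144: heading 57 -> 201
BK 12: (5,-7) -> (16.203,-2.7) [heading=201, draw]
PD: pen down
LT 15: heading 201 -> 216
FD 14: (16.203,-2.7) -> (4.877,-10.929) [heading=216, draw]
PU: pen up
BK 2: (4.877,-10.929) -> (6.495,-9.753) [heading=216, move]
LT 72: heading 216 -> 288
RT 120: heading 288 -> 168
FD 20: (6.495,-9.753) -> (-13.068,-5.595) [heading=168, move]
FD 18: (-13.068,-5.595) -> (-30.675,-1.852) [heading=168, move]
Final: pos=(-30.675,-1.852), heading=168, 2 segment(s) drawn

Segment endpoints: x in {4.877, 5, 16.203}, y in {-10.929, -7, -2.7}
xmin=4.877, ymin=-10.929, xmax=16.203, ymax=-2.7

Answer: 4.877 -10.929 16.203 -2.7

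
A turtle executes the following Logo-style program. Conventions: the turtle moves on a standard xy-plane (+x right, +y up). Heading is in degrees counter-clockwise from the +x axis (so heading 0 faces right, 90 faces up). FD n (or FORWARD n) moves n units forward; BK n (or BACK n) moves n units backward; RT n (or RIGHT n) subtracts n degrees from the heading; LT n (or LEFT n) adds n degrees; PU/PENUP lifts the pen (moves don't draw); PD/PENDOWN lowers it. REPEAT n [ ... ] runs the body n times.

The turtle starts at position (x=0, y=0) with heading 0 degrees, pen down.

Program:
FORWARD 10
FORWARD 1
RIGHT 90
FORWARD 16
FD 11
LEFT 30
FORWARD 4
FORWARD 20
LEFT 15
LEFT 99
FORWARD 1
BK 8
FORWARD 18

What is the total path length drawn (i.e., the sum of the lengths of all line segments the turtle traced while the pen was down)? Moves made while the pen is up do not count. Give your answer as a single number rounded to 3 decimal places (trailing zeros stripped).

Executing turtle program step by step:
Start: pos=(0,0), heading=0, pen down
FD 10: (0,0) -> (10,0) [heading=0, draw]
FD 1: (10,0) -> (11,0) [heading=0, draw]
RT 90: heading 0 -> 270
FD 16: (11,0) -> (11,-16) [heading=270, draw]
FD 11: (11,-16) -> (11,-27) [heading=270, draw]
LT 30: heading 270 -> 300
FD 4: (11,-27) -> (13,-30.464) [heading=300, draw]
FD 20: (13,-30.464) -> (23,-47.785) [heading=300, draw]
LT 15: heading 300 -> 315
LT 99: heading 315 -> 54
FD 1: (23,-47.785) -> (23.588,-46.976) [heading=54, draw]
BK 8: (23.588,-46.976) -> (18.886,-53.448) [heading=54, draw]
FD 18: (18.886,-53.448) -> (29.466,-38.885) [heading=54, draw]
Final: pos=(29.466,-38.885), heading=54, 9 segment(s) drawn

Segment lengths:
  seg 1: (0,0) -> (10,0), length = 10
  seg 2: (10,0) -> (11,0), length = 1
  seg 3: (11,0) -> (11,-16), length = 16
  seg 4: (11,-16) -> (11,-27), length = 11
  seg 5: (11,-27) -> (13,-30.464), length = 4
  seg 6: (13,-30.464) -> (23,-47.785), length = 20
  seg 7: (23,-47.785) -> (23.588,-46.976), length = 1
  seg 8: (23.588,-46.976) -> (18.886,-53.448), length = 8
  seg 9: (18.886,-53.448) -> (29.466,-38.885), length = 18
Total = 89

Answer: 89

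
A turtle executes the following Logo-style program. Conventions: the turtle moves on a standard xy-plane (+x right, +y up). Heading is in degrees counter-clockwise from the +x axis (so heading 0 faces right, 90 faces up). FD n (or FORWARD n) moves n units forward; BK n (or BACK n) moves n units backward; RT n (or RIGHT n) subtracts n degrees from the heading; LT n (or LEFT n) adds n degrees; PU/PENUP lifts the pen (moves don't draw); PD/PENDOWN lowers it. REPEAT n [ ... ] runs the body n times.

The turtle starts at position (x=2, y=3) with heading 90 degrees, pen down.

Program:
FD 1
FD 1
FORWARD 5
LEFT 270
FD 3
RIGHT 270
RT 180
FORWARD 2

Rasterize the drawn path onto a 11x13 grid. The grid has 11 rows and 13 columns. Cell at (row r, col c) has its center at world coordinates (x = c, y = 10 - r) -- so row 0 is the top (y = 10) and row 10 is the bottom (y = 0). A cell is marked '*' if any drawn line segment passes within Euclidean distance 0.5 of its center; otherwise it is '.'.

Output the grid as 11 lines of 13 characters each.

Answer: ..****.......
..*..*.......
..*..*.......
..*..........
..*..........
..*..........
..*..........
..*..........
.............
.............
.............

Derivation:
Segment 0: (2,3) -> (2,4)
Segment 1: (2,4) -> (2,5)
Segment 2: (2,5) -> (2,10)
Segment 3: (2,10) -> (5,10)
Segment 4: (5,10) -> (5,8)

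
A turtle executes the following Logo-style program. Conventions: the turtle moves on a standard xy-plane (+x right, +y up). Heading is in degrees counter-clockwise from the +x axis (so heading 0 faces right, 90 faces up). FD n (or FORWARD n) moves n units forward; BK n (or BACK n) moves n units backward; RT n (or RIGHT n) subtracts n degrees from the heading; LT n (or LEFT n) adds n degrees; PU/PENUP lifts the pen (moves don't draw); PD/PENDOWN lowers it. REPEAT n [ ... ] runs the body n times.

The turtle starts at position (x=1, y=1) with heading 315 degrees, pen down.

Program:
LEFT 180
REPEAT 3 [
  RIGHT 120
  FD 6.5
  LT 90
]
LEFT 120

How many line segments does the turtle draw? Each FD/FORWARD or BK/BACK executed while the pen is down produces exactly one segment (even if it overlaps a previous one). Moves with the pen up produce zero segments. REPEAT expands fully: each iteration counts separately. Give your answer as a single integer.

Executing turtle program step by step:
Start: pos=(1,1), heading=315, pen down
LT 180: heading 315 -> 135
REPEAT 3 [
  -- iteration 1/3 --
  RT 120: heading 135 -> 15
  FD 6.5: (1,1) -> (7.279,2.682) [heading=15, draw]
  LT 90: heading 15 -> 105
  -- iteration 2/3 --
  RT 120: heading 105 -> 345
  FD 6.5: (7.279,2.682) -> (13.557,1) [heading=345, draw]
  LT 90: heading 345 -> 75
  -- iteration 3/3 --
  RT 120: heading 75 -> 315
  FD 6.5: (13.557,1) -> (18.153,-3.596) [heading=315, draw]
  LT 90: heading 315 -> 45
]
LT 120: heading 45 -> 165
Final: pos=(18.153,-3.596), heading=165, 3 segment(s) drawn
Segments drawn: 3

Answer: 3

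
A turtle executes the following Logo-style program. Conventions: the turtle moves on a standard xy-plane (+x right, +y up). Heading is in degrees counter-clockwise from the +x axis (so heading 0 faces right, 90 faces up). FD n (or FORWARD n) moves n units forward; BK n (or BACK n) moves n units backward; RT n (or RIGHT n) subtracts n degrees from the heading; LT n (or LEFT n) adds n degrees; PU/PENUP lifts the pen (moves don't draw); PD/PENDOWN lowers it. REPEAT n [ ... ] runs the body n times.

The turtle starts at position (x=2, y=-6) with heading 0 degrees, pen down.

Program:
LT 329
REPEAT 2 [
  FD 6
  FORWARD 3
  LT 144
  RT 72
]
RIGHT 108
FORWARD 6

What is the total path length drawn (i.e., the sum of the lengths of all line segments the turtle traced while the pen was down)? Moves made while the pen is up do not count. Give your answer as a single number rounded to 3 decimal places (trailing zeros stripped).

Answer: 24

Derivation:
Executing turtle program step by step:
Start: pos=(2,-6), heading=0, pen down
LT 329: heading 0 -> 329
REPEAT 2 [
  -- iteration 1/2 --
  FD 6: (2,-6) -> (7.143,-9.09) [heading=329, draw]
  FD 3: (7.143,-9.09) -> (9.715,-10.635) [heading=329, draw]
  LT 144: heading 329 -> 113
  RT 72: heading 113 -> 41
  -- iteration 2/2 --
  FD 6: (9.715,-10.635) -> (14.243,-6.699) [heading=41, draw]
  FD 3: (14.243,-6.699) -> (16.507,-4.731) [heading=41, draw]
  LT 144: heading 41 -> 185
  RT 72: heading 185 -> 113
]
RT 108: heading 113 -> 5
FD 6: (16.507,-4.731) -> (22.484,-4.208) [heading=5, draw]
Final: pos=(22.484,-4.208), heading=5, 5 segment(s) drawn

Segment lengths:
  seg 1: (2,-6) -> (7.143,-9.09), length = 6
  seg 2: (7.143,-9.09) -> (9.715,-10.635), length = 3
  seg 3: (9.715,-10.635) -> (14.243,-6.699), length = 6
  seg 4: (14.243,-6.699) -> (16.507,-4.731), length = 3
  seg 5: (16.507,-4.731) -> (22.484,-4.208), length = 6
Total = 24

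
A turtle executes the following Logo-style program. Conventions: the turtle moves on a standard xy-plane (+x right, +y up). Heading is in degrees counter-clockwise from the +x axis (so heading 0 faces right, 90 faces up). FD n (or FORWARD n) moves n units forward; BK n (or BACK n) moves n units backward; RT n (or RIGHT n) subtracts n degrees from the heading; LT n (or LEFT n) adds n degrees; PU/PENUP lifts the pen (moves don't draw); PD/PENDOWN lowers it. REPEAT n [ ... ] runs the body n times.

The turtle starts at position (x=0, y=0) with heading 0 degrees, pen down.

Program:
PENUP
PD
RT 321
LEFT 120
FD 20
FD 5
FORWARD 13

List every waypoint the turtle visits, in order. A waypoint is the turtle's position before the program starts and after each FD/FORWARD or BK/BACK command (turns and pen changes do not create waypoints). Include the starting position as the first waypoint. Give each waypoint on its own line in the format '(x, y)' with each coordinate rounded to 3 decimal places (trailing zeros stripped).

Executing turtle program step by step:
Start: pos=(0,0), heading=0, pen down
PU: pen up
PD: pen down
RT 321: heading 0 -> 39
LT 120: heading 39 -> 159
FD 20: (0,0) -> (-18.672,7.167) [heading=159, draw]
FD 5: (-18.672,7.167) -> (-23.34,8.959) [heading=159, draw]
FD 13: (-23.34,8.959) -> (-35.476,13.618) [heading=159, draw]
Final: pos=(-35.476,13.618), heading=159, 3 segment(s) drawn
Waypoints (4 total):
(0, 0)
(-18.672, 7.167)
(-23.34, 8.959)
(-35.476, 13.618)

Answer: (0, 0)
(-18.672, 7.167)
(-23.34, 8.959)
(-35.476, 13.618)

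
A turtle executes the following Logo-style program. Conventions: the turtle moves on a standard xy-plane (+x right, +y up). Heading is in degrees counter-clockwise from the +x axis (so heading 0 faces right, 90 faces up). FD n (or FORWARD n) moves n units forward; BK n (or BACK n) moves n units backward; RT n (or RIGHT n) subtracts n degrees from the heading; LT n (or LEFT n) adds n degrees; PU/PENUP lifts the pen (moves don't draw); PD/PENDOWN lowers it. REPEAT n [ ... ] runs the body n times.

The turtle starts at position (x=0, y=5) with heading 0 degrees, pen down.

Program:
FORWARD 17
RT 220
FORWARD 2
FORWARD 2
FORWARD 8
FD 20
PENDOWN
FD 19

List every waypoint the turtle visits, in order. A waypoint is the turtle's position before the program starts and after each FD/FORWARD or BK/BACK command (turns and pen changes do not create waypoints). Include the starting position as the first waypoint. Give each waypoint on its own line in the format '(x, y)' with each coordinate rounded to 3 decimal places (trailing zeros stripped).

Executing turtle program step by step:
Start: pos=(0,5), heading=0, pen down
FD 17: (0,5) -> (17,5) [heading=0, draw]
RT 220: heading 0 -> 140
FD 2: (17,5) -> (15.468,6.286) [heading=140, draw]
FD 2: (15.468,6.286) -> (13.936,7.571) [heading=140, draw]
FD 8: (13.936,7.571) -> (7.807,12.713) [heading=140, draw]
FD 20: (7.807,12.713) -> (-7.513,25.569) [heading=140, draw]
PD: pen down
FD 19: (-7.513,25.569) -> (-22.068,37.782) [heading=140, draw]
Final: pos=(-22.068,37.782), heading=140, 6 segment(s) drawn
Waypoints (7 total):
(0, 5)
(17, 5)
(15.468, 6.286)
(13.936, 7.571)
(7.807, 12.713)
(-7.513, 25.569)
(-22.068, 37.782)

Answer: (0, 5)
(17, 5)
(15.468, 6.286)
(13.936, 7.571)
(7.807, 12.713)
(-7.513, 25.569)
(-22.068, 37.782)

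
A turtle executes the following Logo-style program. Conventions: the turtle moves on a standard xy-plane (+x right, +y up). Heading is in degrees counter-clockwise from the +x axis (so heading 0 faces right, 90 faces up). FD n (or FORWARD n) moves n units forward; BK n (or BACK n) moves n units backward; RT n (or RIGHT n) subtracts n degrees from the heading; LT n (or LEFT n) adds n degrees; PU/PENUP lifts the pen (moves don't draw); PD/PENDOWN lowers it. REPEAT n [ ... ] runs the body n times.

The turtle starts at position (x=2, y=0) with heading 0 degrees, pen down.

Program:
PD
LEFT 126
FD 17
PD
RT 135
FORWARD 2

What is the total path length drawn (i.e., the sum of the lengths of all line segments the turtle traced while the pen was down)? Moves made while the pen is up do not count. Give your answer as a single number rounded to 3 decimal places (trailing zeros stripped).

Executing turtle program step by step:
Start: pos=(2,0), heading=0, pen down
PD: pen down
LT 126: heading 0 -> 126
FD 17: (2,0) -> (-7.992,13.753) [heading=126, draw]
PD: pen down
RT 135: heading 126 -> 351
FD 2: (-7.992,13.753) -> (-6.017,13.44) [heading=351, draw]
Final: pos=(-6.017,13.44), heading=351, 2 segment(s) drawn

Segment lengths:
  seg 1: (2,0) -> (-7.992,13.753), length = 17
  seg 2: (-7.992,13.753) -> (-6.017,13.44), length = 2
Total = 19

Answer: 19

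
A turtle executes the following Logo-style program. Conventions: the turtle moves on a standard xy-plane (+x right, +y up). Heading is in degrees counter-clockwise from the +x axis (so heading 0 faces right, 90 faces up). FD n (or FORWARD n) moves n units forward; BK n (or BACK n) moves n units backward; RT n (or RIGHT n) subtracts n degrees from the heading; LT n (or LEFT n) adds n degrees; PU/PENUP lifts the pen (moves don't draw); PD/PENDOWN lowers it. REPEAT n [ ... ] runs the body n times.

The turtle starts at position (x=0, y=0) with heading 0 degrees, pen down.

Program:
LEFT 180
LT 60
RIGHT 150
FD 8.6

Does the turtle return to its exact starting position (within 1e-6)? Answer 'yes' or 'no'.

Answer: no

Derivation:
Executing turtle program step by step:
Start: pos=(0,0), heading=0, pen down
LT 180: heading 0 -> 180
LT 60: heading 180 -> 240
RT 150: heading 240 -> 90
FD 8.6: (0,0) -> (0,8.6) [heading=90, draw]
Final: pos=(0,8.6), heading=90, 1 segment(s) drawn

Start position: (0, 0)
Final position: (0, 8.6)
Distance = 8.6; >= 1e-6 -> NOT closed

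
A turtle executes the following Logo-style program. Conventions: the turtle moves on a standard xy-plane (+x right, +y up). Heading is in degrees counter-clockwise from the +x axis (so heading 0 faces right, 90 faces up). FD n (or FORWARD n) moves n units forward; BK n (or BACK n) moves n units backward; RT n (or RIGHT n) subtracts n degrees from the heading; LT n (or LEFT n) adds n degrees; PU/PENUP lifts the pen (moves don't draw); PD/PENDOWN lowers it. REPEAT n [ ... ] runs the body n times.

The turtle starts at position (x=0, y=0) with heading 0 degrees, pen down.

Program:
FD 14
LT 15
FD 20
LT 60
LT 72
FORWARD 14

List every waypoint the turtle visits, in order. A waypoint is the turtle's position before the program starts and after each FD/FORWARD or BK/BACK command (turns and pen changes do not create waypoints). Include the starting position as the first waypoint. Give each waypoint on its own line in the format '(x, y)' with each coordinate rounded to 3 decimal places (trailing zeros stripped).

Executing turtle program step by step:
Start: pos=(0,0), heading=0, pen down
FD 14: (0,0) -> (14,0) [heading=0, draw]
LT 15: heading 0 -> 15
FD 20: (14,0) -> (33.319,5.176) [heading=15, draw]
LT 60: heading 15 -> 75
LT 72: heading 75 -> 147
FD 14: (33.319,5.176) -> (21.577,12.801) [heading=147, draw]
Final: pos=(21.577,12.801), heading=147, 3 segment(s) drawn
Waypoints (4 total):
(0, 0)
(14, 0)
(33.319, 5.176)
(21.577, 12.801)

Answer: (0, 0)
(14, 0)
(33.319, 5.176)
(21.577, 12.801)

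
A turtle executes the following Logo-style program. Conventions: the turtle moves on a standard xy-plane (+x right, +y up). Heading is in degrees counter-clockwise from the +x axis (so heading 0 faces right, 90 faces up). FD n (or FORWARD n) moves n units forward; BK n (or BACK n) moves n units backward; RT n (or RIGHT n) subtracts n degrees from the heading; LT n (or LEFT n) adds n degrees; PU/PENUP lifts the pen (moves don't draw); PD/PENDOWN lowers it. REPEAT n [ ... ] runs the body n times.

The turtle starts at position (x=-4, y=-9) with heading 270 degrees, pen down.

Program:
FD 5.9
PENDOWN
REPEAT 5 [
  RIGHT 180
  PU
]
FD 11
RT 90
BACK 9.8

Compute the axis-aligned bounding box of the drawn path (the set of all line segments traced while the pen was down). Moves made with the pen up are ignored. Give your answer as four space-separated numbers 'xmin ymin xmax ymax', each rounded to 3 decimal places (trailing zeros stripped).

Executing turtle program step by step:
Start: pos=(-4,-9), heading=270, pen down
FD 5.9: (-4,-9) -> (-4,-14.9) [heading=270, draw]
PD: pen down
REPEAT 5 [
  -- iteration 1/5 --
  RT 180: heading 270 -> 90
  PU: pen up
  -- iteration 2/5 --
  RT 180: heading 90 -> 270
  PU: pen up
  -- iteration 3/5 --
  RT 180: heading 270 -> 90
  PU: pen up
  -- iteration 4/5 --
  RT 180: heading 90 -> 270
  PU: pen up
  -- iteration 5/5 --
  RT 180: heading 270 -> 90
  PU: pen up
]
FD 11: (-4,-14.9) -> (-4,-3.9) [heading=90, move]
RT 90: heading 90 -> 0
BK 9.8: (-4,-3.9) -> (-13.8,-3.9) [heading=0, move]
Final: pos=(-13.8,-3.9), heading=0, 1 segment(s) drawn

Segment endpoints: x in {-4, -4}, y in {-14.9, -9}
xmin=-4, ymin=-14.9, xmax=-4, ymax=-9

Answer: -4 -14.9 -4 -9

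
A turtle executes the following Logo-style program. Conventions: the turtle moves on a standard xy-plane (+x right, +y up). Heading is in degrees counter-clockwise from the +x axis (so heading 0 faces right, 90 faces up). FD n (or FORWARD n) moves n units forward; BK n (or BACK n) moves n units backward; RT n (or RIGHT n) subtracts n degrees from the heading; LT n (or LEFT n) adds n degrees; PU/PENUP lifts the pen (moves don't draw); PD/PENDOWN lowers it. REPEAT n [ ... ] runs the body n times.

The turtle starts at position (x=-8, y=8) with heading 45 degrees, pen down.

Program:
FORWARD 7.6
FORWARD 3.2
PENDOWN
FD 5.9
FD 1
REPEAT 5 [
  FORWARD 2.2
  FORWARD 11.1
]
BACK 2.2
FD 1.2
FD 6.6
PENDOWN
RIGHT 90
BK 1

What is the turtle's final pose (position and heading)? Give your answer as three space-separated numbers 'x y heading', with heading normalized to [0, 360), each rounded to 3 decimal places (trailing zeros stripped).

Executing turtle program step by step:
Start: pos=(-8,8), heading=45, pen down
FD 7.6: (-8,8) -> (-2.626,13.374) [heading=45, draw]
FD 3.2: (-2.626,13.374) -> (-0.363,15.637) [heading=45, draw]
PD: pen down
FD 5.9: (-0.363,15.637) -> (3.809,19.809) [heading=45, draw]
FD 1: (3.809,19.809) -> (4.516,20.516) [heading=45, draw]
REPEAT 5 [
  -- iteration 1/5 --
  FD 2.2: (4.516,20.516) -> (6.071,22.071) [heading=45, draw]
  FD 11.1: (6.071,22.071) -> (13.92,29.92) [heading=45, draw]
  -- iteration 2/5 --
  FD 2.2: (13.92,29.92) -> (15.476,31.476) [heading=45, draw]
  FD 11.1: (15.476,31.476) -> (23.325,39.325) [heading=45, draw]
  -- iteration 3/5 --
  FD 2.2: (23.325,39.325) -> (24.88,40.88) [heading=45, draw]
  FD 11.1: (24.88,40.88) -> (32.729,48.729) [heading=45, draw]
  -- iteration 4/5 --
  FD 2.2: (32.729,48.729) -> (34.285,50.285) [heading=45, draw]
  FD 11.1: (34.285,50.285) -> (42.134,58.134) [heading=45, draw]
  -- iteration 5/5 --
  FD 2.2: (42.134,58.134) -> (43.69,59.69) [heading=45, draw]
  FD 11.1: (43.69,59.69) -> (51.538,67.538) [heading=45, draw]
]
BK 2.2: (51.538,67.538) -> (49.983,65.983) [heading=45, draw]
FD 1.2: (49.983,65.983) -> (50.831,66.831) [heading=45, draw]
FD 6.6: (50.831,66.831) -> (55.498,71.498) [heading=45, draw]
PD: pen down
RT 90: heading 45 -> 315
BK 1: (55.498,71.498) -> (54.791,72.205) [heading=315, draw]
Final: pos=(54.791,72.205), heading=315, 18 segment(s) drawn

Answer: 54.791 72.205 315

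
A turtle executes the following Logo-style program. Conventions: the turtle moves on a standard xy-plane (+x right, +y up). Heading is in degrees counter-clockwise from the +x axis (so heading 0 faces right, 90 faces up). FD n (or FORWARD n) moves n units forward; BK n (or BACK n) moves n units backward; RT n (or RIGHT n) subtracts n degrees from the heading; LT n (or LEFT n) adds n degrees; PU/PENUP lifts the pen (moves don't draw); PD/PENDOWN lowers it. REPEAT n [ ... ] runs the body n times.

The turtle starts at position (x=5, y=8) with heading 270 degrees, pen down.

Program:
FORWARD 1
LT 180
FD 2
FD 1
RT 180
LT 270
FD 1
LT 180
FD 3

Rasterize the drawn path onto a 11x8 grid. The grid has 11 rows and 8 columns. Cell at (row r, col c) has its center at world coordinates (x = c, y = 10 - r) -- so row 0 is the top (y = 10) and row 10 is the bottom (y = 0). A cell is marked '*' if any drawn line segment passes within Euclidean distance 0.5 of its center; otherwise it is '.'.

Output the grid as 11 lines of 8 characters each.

Answer: ....****
.....*..
.....*..
.....*..
........
........
........
........
........
........
........

Derivation:
Segment 0: (5,8) -> (5,7)
Segment 1: (5,7) -> (5,9)
Segment 2: (5,9) -> (5,10)
Segment 3: (5,10) -> (4,10)
Segment 4: (4,10) -> (7,10)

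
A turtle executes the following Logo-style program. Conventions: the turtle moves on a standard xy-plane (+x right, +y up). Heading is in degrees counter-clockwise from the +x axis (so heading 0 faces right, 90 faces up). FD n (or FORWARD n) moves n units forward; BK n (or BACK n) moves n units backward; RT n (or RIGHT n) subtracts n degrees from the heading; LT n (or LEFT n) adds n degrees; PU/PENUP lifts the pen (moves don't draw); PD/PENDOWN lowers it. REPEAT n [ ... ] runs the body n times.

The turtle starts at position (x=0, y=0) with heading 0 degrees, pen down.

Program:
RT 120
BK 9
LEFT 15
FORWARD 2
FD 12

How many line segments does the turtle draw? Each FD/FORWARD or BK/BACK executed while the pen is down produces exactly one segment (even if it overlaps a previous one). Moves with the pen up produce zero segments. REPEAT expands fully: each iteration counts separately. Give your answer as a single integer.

Executing turtle program step by step:
Start: pos=(0,0), heading=0, pen down
RT 120: heading 0 -> 240
BK 9: (0,0) -> (4.5,7.794) [heading=240, draw]
LT 15: heading 240 -> 255
FD 2: (4.5,7.794) -> (3.982,5.862) [heading=255, draw]
FD 12: (3.982,5.862) -> (0.877,-5.729) [heading=255, draw]
Final: pos=(0.877,-5.729), heading=255, 3 segment(s) drawn
Segments drawn: 3

Answer: 3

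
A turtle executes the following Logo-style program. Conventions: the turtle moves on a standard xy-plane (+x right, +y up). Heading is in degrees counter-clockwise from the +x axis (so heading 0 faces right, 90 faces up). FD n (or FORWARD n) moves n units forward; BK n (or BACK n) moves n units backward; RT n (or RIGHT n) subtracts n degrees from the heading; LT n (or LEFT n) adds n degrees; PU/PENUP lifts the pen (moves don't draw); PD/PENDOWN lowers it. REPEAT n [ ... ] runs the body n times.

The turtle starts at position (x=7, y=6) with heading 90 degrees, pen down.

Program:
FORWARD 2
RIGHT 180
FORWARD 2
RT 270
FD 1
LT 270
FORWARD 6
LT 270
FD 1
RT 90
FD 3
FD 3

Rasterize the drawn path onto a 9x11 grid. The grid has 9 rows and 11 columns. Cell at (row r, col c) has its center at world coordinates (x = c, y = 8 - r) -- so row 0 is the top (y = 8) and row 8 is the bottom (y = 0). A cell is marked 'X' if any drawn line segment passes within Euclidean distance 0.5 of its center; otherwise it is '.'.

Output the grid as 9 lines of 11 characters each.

Segment 0: (7,6) -> (7,8)
Segment 1: (7,8) -> (7,6)
Segment 2: (7,6) -> (8,6)
Segment 3: (8,6) -> (8,0)
Segment 4: (8,0) -> (7,0)
Segment 5: (7,0) -> (7,3)
Segment 6: (7,3) -> (7,6)

Answer: .......X...
.......X...
.......XX..
.......XX..
.......XX..
.......XX..
.......XX..
.......XX..
.......XX..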